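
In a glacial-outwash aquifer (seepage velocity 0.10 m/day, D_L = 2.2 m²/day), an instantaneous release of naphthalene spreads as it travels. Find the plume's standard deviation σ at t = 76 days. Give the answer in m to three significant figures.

18.3 m

Dispersive spreading gives a Gaussian with σ² = 2Dt; advection only shifts the center.
σ = √(2 × 2.2 × 76) = 18.3 m.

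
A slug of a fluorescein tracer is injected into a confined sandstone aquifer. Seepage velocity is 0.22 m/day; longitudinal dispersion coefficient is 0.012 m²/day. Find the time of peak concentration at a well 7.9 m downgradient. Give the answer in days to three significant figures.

35.7 days

For the 1D instantaneous-source solution, setting ∂C/∂t = 0 at fixed x gives v²t² + 2Dt − x² = 0, so t = (√(D² + v²x²) − D)/v².
√(D² + v²x²) = √(0.012² + 0.22² × 7.9²) = 1.738; v² = 0.0484.
t = (1.738 − 0.012)/0.0484 = 35.7 days (vs. the pure-advection estimate x/v = 35.9 d).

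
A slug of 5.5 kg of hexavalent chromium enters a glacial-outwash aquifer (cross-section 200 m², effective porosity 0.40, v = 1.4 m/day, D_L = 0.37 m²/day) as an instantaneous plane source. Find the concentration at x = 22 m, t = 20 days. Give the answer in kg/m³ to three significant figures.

For an instantaneous plane source, C(x,t) = M/(n_e·A·√(4πDt)) · exp(−(x−vt)²/(4Dt)), with n_e·A the pore (flow) area.
Plume center vt = 1.4 × 20 = 28 m, so the well at 22 m is 6 m upgradient of the peak.
√(4πDt) = 9.643 m, giving peak height M/(n_e·A·√(4πDt)) = 5.5/(0.40 × 200 × 9.643) = 0.007130 kg/m³.
(x−vt)²/(4Dt) = (-6)²/(4 × 0.37 × 20) = 1.216; exp(−1.216) = 0.2964.
C = 0.007130 × 0.2964 = 0.00211 kg/m³.

0.00211 kg/m³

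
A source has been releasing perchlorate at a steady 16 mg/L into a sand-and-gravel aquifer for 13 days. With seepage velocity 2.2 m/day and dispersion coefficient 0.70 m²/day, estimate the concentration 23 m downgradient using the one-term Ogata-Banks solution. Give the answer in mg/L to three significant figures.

For a continuous step input, C/C₀ ≈ ½·erfc((x−vt)/(2√(Dt))).
vt = 2.2 × 13 = 28.6 m and 2√(Dt) = 2√(0.70 × 13) = 6.033 m.
Argument (x−vt)/(2√(Dt)) = (23 − 28.6)/6.033 = -0.9282; ½·erfc(-0.9282) = 0.9054.
C = 16 × 0.9054 = 14.5 mg/L.

14.5 mg/L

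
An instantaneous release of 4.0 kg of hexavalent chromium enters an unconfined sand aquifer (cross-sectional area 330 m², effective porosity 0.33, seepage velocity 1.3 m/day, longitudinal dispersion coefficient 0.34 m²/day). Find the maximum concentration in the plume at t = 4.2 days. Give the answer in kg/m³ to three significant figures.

The peak of an instantaneous 1D plume sits at x = vt; there the Gaussian factor is 1 and C_max = M/(n_e·A·√(4πDt)), where n_e·A is the pore area the mass is dissolved in.
√(4πDt) = √(4π × 0.34 × 4.2) = 4.236 m, so C_max = 4.0/(0.33 × 330 × 4.236) = 0.00867 kg/m³.

0.00867 kg/m³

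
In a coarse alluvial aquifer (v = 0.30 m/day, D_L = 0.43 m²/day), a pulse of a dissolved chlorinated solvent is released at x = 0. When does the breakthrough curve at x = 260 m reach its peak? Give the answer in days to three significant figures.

For the 1D instantaneous-source solution, setting ∂C/∂t = 0 at fixed x gives v²t² + 2Dt − x² = 0, so t = (√(D² + v²x²) − D)/v².
√(D² + v²x²) = √(0.43² + 0.30² × 260²) = 78.00; v² = 0.09.
t = (78.00 − 0.43)/0.09 = 862 days (vs. the pure-advection estimate x/v = 867 d).

862 days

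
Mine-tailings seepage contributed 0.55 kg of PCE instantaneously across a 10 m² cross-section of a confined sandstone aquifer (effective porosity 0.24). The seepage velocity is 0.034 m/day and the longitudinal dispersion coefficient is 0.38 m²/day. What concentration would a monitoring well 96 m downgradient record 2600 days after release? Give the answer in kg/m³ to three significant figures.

For an instantaneous plane source, C(x,t) = M/(n_e·A·√(4πDt)) · exp(−(x−vt)²/(4Dt)), with n_e·A the pore (flow) area.
Plume center vt = 0.034 × 2600 = 88.4 m, so the well at 96 m is 7.6 m downgradient of the peak.
√(4πDt) = 111.4 m, giving peak height M/(n_e·A·√(4πDt)) = 0.55/(0.24 × 10 × 111.4) = 0.002057 kg/m³.
(x−vt)²/(4Dt) = (7.6)²/(4 × 0.38 × 2600) = 0.01462; exp(−0.01462) = 0.9855.
C = 0.002057 × 0.9855 = 0.00203 kg/m³.

0.00203 kg/m³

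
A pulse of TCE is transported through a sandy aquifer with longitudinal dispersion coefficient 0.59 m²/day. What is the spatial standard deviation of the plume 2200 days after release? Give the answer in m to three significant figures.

Dispersive spreading gives a Gaussian with σ² = 2Dt; advection only shifts the center.
σ = √(2 × 0.59 × 2200) = 51.0 m.

51.0 m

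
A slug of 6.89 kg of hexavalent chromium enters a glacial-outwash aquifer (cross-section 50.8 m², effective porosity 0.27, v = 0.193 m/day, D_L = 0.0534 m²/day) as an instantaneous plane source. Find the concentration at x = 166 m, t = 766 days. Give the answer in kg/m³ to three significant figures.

0.00295 kg/m³

For an instantaneous plane source, C(x,t) = M/(n_e·A·√(4πDt)) · exp(−(x−vt)²/(4Dt)), with n_e·A the pore (flow) area.
Plume center vt = 0.193 × 766 = 147.838 m, so the well at 166 m is 18.162 m downgradient of the peak.
√(4πDt) = 22.67 m, giving peak height M/(n_e·A·√(4πDt)) = 6.89/(0.27 × 50.8 × 22.67) = 0.02216 kg/m³.
(x−vt)²/(4Dt) = (18.162)²/(4 × 0.0534 × 766) = 2.016; exp(−2.016) = 0.1332.
C = 0.02216 × 0.1332 = 0.00295 kg/m³.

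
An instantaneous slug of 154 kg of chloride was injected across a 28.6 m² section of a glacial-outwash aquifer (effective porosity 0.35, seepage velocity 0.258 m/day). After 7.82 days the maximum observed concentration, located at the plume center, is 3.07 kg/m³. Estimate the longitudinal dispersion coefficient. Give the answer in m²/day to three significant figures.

At the plume center C_max = M/(n_e·A·√(4πDt)), so D = M²/(4πt·(n_e·A·C_max)²).
n_e·A·C_max = 0.35 × 28.6 × 3.07 = 30.73 kg/m.
D = 154²/(4π × 7.82 × 30.73²) = 0.256 m²/day.

0.256 m²/day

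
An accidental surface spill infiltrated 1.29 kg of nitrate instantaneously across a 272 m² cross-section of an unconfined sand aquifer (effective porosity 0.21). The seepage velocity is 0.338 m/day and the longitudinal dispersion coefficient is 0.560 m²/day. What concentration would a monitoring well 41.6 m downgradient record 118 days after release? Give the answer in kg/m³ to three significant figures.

0.000775 kg/m³

For an instantaneous plane source, C(x,t) = M/(n_e·A·√(4πDt)) · exp(−(x−vt)²/(4Dt)), with n_e·A the pore (flow) area.
Plume center vt = 0.338 × 118 = 39.884 m, so the well at 41.6 m is 1.716 m downgradient of the peak.
√(4πDt) = 28.82 m, giving peak height M/(n_e·A·√(4πDt)) = 1.29/(0.21 × 272 × 28.82) = 0.0007836 kg/m³.
(x−vt)²/(4Dt) = (1.716)²/(4 × 0.560 × 118) = 0.01114; exp(−0.01114) = 0.9889.
C = 0.0007836 × 0.9889 = 0.000775 kg/m³.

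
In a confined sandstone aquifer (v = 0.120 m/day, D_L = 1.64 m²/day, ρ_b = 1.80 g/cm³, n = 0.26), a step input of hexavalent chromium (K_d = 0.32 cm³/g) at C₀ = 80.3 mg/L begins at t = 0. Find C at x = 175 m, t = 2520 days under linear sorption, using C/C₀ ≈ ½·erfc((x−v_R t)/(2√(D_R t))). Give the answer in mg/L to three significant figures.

4.43 mg/L

Retardation factor R = 1 + ρ_b·K_d/n = 1 + 1.80 × 0.32/0.26 = 3.215.
Sorption retards both mechanisms: v_R = v/R = 0.03733 m/day, D_R = D/R = 0.5101 m²/day.
v_R·t = 0.03733 × 2520 = 94.0716 m; 2√(D_R t) = 71.71 m; argument = (175 − 94.0716)/71.71 = 1.129.
C = C₀ × ½·erfc(1.129) = 80.3 × 0.05517 = 4.43 mg/L.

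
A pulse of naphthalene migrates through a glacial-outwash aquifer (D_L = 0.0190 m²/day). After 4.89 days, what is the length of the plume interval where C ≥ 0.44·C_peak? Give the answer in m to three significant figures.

1.10 m

The plume is Gaussian with σ = √(2Dt) = √(2 × 0.0190 × 4.89) = 0.4311 m.
C/C_peak = exp(−Δx²/(2σ²)) = 0.44 ⇒ Δx = σ·√(−2 ln 0.44) = 0.4311 × 1.281 = 0.5522 m.
Width = 2Δx = 1.10 m.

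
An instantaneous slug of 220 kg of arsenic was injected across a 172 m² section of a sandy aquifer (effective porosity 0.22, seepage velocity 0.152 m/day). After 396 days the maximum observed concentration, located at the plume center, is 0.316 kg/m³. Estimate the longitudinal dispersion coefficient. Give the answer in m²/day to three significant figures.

At the plume center C_max = M/(n_e·A·√(4πDt)), so D = M²/(4πt·(n_e·A·C_max)²).
n_e·A·C_max = 0.22 × 172 × 0.316 = 11.96 kg/m.
D = 220²/(4π × 396 × 11.96²) = 0.0680 m²/day.

0.0680 m²/day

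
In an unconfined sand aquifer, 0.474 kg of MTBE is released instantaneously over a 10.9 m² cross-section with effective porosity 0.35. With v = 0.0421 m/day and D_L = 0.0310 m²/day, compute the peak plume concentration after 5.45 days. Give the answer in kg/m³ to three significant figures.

The peak of an instantaneous 1D plume sits at x = vt; there the Gaussian factor is 1 and C_max = M/(n_e·A·√(4πDt)), where n_e·A is the pore area the mass is dissolved in.
√(4πDt) = √(4π × 0.0310 × 5.45) = 1.457 m, so C_max = 0.474/(0.35 × 10.9 × 1.457) = 0.0853 kg/m³.

0.0853 kg/m³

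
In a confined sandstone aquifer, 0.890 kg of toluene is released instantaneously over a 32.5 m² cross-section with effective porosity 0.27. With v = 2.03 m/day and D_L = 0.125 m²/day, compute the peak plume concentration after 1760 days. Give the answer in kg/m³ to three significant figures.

The peak of an instantaneous 1D plume sits at x = vt; there the Gaussian factor is 1 and C_max = M/(n_e·A·√(4πDt)), where n_e·A is the pore area the mass is dissolved in.
√(4πDt) = √(4π × 0.125 × 1760) = 52.58 m, so C_max = 0.890/(0.27 × 32.5 × 52.58) = 0.00193 kg/m³.

0.00193 kg/m³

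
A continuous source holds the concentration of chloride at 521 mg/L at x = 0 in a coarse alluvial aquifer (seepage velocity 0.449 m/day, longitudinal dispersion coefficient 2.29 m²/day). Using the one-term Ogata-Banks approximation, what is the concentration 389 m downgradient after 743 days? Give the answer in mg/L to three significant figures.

89.2 mg/L

For a continuous step input, C/C₀ ≈ ½·erfc((x−vt)/(2√(Dt))).
vt = 0.449 × 743 = 333.607 m and 2√(Dt) = 2√(2.29 × 743) = 82.50 m.
Argument (x−vt)/(2√(Dt)) = (389 − 333.607)/82.50 = 0.6714; ½·erfc(0.6714) = 0.1712.
C = 521 × 0.1712 = 89.2 mg/L.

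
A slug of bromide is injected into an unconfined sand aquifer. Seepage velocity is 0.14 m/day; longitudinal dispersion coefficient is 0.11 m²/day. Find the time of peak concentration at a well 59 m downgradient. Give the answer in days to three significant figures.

416 days

For the 1D instantaneous-source solution, setting ∂C/∂t = 0 at fixed x gives v²t² + 2Dt − x² = 0, so t = (√(D² + v²x²) − D)/v².
√(D² + v²x²) = √(0.11² + 0.14² × 59²) = 8.261; v² = 0.0196.
t = (8.261 − 0.11)/0.0196 = 416 days (vs. the pure-advection estimate x/v = 421 d).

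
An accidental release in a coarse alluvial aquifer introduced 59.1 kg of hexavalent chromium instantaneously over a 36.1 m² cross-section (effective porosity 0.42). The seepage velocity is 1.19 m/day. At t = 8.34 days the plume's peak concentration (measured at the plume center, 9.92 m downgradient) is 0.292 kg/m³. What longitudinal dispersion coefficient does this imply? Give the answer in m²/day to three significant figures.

At the plume center C_max = M/(n_e·A·√(4πDt)), so D = M²/(4πt·(n_e·A·C_max)²).
n_e·A·C_max = 0.42 × 36.1 × 0.292 = 4.427 kg/m.
D = 59.1²/(4π × 8.34 × 4.427²) = 1.70 m²/day.

1.70 m²/day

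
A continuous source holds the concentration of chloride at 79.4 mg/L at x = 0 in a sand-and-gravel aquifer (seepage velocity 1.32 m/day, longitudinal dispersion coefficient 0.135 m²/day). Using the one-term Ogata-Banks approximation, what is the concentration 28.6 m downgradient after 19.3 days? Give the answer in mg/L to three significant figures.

For a continuous step input, C/C₀ ≈ ½·erfc((x−vt)/(2√(Dt))).
vt = 1.32 × 19.3 = 25.476 m and 2√(Dt) = 2√(0.135 × 19.3) = 3.228 m.
Argument (x−vt)/(2√(Dt)) = (28.6 − 25.476)/3.228 = 0.9678; ½·erfc(0.9678) = 0.08555.
C = 79.4 × 0.08555 = 6.79 mg/L.

6.79 mg/L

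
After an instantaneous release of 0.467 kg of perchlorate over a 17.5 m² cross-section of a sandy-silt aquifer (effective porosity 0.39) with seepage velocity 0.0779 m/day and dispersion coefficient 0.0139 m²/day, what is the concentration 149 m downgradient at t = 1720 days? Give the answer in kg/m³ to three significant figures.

0.000374 kg/m³

For an instantaneous plane source, C(x,t) = M/(n_e·A·√(4πDt)) · exp(−(x−vt)²/(4Dt)), with n_e·A the pore (flow) area.
Plume center vt = 0.0779 × 1720 = 133.988 m, so the well at 149 m is 15.012 m downgradient of the peak.
√(4πDt) = 17.33 m, giving peak height M/(n_e·A·√(4πDt)) = 0.467/(0.39 × 17.5 × 17.33) = 0.003948 kg/m³.
(x−vt)²/(4Dt) = (15.012)²/(4 × 0.0139 × 1720) = 2.357; exp(−2.357) = 0.09470.
C = 0.003948 × 0.09470 = 0.000374 kg/m³.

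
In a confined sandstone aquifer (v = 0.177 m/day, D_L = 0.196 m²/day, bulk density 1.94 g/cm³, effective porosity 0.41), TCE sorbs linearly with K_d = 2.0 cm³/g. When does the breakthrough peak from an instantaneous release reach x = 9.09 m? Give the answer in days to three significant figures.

476 days

Retardation factor R = 1 + ρ_b·K_d/n = 1 + 1.94 × 2.0/0.41 = 10.46.
Sorption retards both mechanisms: v_R = v/R = 0.01692 m/day, D_R = D/R = 0.01874 m²/day.
Peak time from v_R²t² + 2D_R t − x² = 0: t = (√(D_R² + v_R²x²) − D_R)/v_R².
√(D_R² + v_R²x²) = √(0.01874² + 0.01692² × 9.09²) = 0.1549; v_R² = 0.0002863.
t = (0.1549 − 0.01874)/0.0002863 = 476 days.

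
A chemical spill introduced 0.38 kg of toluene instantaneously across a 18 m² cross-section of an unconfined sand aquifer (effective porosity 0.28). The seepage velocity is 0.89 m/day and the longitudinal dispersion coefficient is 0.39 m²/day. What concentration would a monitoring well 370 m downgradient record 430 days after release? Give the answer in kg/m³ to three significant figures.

For an instantaneous plane source, C(x,t) = M/(n_e·A·√(4πDt)) · exp(−(x−vt)²/(4Dt)), with n_e·A the pore (flow) area.
Plume center vt = 0.89 × 430 = 382.7 m, so the well at 370 m is 12.7 m upgradient of the peak.
√(4πDt) = 45.91 m, giving peak height M/(n_e·A·√(4πDt)) = 0.38/(0.28 × 18 × 45.91) = 0.001642 kg/m³.
(x−vt)²/(4Dt) = (-12.7)²/(4 × 0.39 × 430) = 0.2404; exp(−0.2404) = 0.7863.
C = 0.001642 × 0.7863 = 0.00129 kg/m³.

0.00129 kg/m³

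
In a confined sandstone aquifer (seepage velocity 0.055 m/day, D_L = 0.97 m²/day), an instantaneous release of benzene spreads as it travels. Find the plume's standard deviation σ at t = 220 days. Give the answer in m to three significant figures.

20.7 m

Dispersive spreading gives a Gaussian with σ² = 2Dt; advection only shifts the center.
σ = √(2 × 0.97 × 220) = 20.7 m.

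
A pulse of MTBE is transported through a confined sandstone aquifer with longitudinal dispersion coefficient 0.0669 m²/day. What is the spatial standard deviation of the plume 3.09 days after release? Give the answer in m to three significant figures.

Dispersive spreading gives a Gaussian with σ² = 2Dt; advection only shifts the center.
σ = √(2 × 0.0669 × 3.09) = 0.643 m.

0.643 m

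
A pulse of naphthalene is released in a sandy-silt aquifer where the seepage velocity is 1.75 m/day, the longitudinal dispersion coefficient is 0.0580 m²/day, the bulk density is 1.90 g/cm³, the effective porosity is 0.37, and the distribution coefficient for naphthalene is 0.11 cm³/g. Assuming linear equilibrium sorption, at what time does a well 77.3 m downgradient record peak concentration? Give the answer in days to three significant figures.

69.1 days

Retardation factor R = 1 + ρ_b·K_d/n = 1 + 1.90 × 0.11/0.37 = 1.565.
Sorption retards both mechanisms: v_R = v/R = 1.118 m/day, D_R = D/R = 0.03706 m²/day.
Peak time from v_R²t² + 2D_R t − x² = 0: t = (√(D_R² + v_R²x²) − D_R)/v_R².
√(D_R² + v_R²x²) = √(0.03706² + 1.118² × 77.3²) = 86.42; v_R² = 1.250.
t = (86.42 − 0.03706)/1.250 = 69.1 days.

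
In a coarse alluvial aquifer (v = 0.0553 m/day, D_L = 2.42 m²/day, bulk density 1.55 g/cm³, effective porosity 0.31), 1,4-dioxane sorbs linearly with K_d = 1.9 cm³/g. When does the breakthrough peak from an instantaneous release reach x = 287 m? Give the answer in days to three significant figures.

46800 days

Retardation factor R = 1 + ρ_b·K_d/n = 1 + 1.55 × 1.9/0.31 = 10.50.
Sorption retards both mechanisms: v_R = v/R = 0.005267 m/day, D_R = D/R = 0.2305 m²/day.
Peak time from v_R²t² + 2D_R t − x² = 0: t = (√(D_R² + v_R²x²) − D_R)/v_R².
√(D_R² + v_R²x²) = √(0.2305² + 0.005267² × 287²) = 1.529; v_R² = 2.774e-05.
t = (1.529 − 0.2305)/2.774e-05 = 46800 days.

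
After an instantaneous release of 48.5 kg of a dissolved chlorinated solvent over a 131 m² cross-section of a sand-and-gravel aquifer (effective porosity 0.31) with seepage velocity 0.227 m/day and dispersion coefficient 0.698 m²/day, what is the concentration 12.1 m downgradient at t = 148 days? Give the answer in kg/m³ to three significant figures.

For an instantaneous plane source, C(x,t) = M/(n_e·A·√(4πDt)) · exp(−(x−vt)²/(4Dt)), with n_e·A the pore (flow) area.
Plume center vt = 0.227 × 148 = 33.596 m, so the well at 12.1 m is 21.496 m upgradient of the peak.
√(4πDt) = 36.03 m, giving peak height M/(n_e·A·√(4πDt)) = 48.5/(0.31 × 131 × 36.03) = 0.03315 kg/m³.
(x−vt)²/(4Dt) = (-21.496)²/(4 × 0.698 × 148) = 1.118; exp(−1.118) = 0.3269.
C = 0.03315 × 0.3269 = 0.0108 kg/m³.

0.0108 kg/m³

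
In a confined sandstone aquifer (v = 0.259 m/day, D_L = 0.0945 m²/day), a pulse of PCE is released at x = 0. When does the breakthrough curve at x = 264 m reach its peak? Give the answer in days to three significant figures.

1020 days

For the 1D instantaneous-source solution, setting ∂C/∂t = 0 at fixed x gives v²t² + 2Dt − x² = 0, so t = (√(D² + v²x²) − D)/v².
√(D² + v²x²) = √(0.0945² + 0.259² × 264²) = 68.38; v² = 0.067081.
t = (68.38 − 0.0945)/0.067081 = 1020 days (vs. the pure-advection estimate x/v = 1020 d).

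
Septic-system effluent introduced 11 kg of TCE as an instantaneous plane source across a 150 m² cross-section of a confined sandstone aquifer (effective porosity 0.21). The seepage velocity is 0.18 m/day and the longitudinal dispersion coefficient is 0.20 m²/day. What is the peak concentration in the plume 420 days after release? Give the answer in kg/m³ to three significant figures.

0.0107 kg/m³

The peak of an instantaneous 1D plume sits at x = vt; there the Gaussian factor is 1 and C_max = M/(n_e·A·√(4πDt)), where n_e·A is the pore area the mass is dissolved in.
√(4πDt) = √(4π × 0.20 × 420) = 32.49 m, so C_max = 11/(0.21 × 150 × 32.49) = 0.0107 kg/m³.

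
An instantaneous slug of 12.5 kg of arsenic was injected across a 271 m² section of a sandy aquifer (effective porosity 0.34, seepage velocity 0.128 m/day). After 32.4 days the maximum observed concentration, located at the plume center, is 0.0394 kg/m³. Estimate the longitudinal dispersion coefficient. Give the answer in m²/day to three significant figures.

0.0291 m²/day

At the plume center C_max = M/(n_e·A·√(4πDt)), so D = M²/(4πt·(n_e·A·C_max)²).
n_e·A·C_max = 0.34 × 271 × 0.0394 = 3.630 kg/m.
D = 12.5²/(4π × 32.4 × 3.630²) = 0.0291 m²/day.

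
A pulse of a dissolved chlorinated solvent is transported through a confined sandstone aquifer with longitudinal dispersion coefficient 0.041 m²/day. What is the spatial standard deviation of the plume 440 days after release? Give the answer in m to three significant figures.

Dispersive spreading gives a Gaussian with σ² = 2Dt; advection only shifts the center.
σ = √(2 × 0.041 × 440) = 6.01 m.

6.01 m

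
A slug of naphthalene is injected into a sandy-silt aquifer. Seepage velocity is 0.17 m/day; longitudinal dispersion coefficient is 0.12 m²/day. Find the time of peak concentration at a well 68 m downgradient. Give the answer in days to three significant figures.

For the 1D instantaneous-source solution, setting ∂C/∂t = 0 at fixed x gives v²t² + 2Dt − x² = 0, so t = (√(D² + v²x²) − D)/v².
√(D² + v²x²) = √(0.12² + 0.17² × 68²) = 11.56; v² = 0.0289.
t = (11.56 − 0.12)/0.0289 = 396 days (vs. the pure-advection estimate x/v = 400 d).

396 days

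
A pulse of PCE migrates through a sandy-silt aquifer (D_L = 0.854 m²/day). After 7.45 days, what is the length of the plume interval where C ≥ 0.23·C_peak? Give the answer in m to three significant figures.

12.2 m

The plume is Gaussian with σ = √(2Dt) = √(2 × 0.854 × 7.45) = 3.567 m.
C/C_peak = exp(−Δx²/(2σ²)) = 0.23 ⇒ Δx = σ·√(−2 ln 0.23) = 3.567 × 1.714 = 6.114 m.
Width = 2Δx = 12.2 m.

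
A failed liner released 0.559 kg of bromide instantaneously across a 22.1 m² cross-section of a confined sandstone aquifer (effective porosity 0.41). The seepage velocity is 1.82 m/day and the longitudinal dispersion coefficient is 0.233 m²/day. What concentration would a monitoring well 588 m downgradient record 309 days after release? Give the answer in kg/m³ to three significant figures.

For an instantaneous plane source, C(x,t) = M/(n_e·A·√(4πDt)) · exp(−(x−vt)²/(4Dt)), with n_e·A the pore (flow) area.
Plume center vt = 1.82 × 309 = 562.38 m, so the well at 588 m is 25.62 m downgradient of the peak.
√(4πDt) = 30.08 m, giving peak height M/(n_e·A·√(4πDt)) = 0.559/(0.41 × 22.1 × 30.08) = 0.002051 kg/m³.
(x−vt)²/(4Dt) = (25.62)²/(4 × 0.233 × 309) = 2.279; exp(−2.279) = 0.1024.
C = 0.002051 × 0.1024 = 0.000210 kg/m³.

0.000210 kg/m³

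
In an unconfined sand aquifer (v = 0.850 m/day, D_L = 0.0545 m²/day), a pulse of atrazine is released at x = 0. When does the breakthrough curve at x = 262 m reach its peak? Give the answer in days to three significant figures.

For the 1D instantaneous-source solution, setting ∂C/∂t = 0 at fixed x gives v²t² + 2Dt − x² = 0, so t = (√(D² + v²x²) − D)/v².
√(D² + v²x²) = √(0.0545² + 0.850² × 262²) = 222.7; v² = 0.7225.
t = (222.7 − 0.0545)/0.7225 = 308 days (vs. the pure-advection estimate x/v = 308 d).

308 days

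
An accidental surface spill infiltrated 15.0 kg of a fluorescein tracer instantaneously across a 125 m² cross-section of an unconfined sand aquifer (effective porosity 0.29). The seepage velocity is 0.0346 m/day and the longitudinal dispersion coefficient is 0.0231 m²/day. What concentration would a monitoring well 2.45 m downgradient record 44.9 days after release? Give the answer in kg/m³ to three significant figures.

For an instantaneous plane source, C(x,t) = M/(n_e·A·√(4πDt)) · exp(−(x−vt)²/(4Dt)), with n_e·A the pore (flow) area.
Plume center vt = 0.0346 × 44.9 = 1.55354 m, so the well at 2.45 m is 0.89646 m downgradient of the peak.
√(4πDt) = 3.610 m, giving peak height M/(n_e·A·√(4πDt)) = 15.0/(0.29 × 125 × 3.610) = 0.1146 kg/m³.
(x−vt)²/(4Dt) = (0.89646)²/(4 × 0.0231 × 44.9) = 0.1937; exp(−0.1937) = 0.8239.
C = 0.1146 × 0.8239 = 0.0944 kg/m³.

0.0944 kg/m³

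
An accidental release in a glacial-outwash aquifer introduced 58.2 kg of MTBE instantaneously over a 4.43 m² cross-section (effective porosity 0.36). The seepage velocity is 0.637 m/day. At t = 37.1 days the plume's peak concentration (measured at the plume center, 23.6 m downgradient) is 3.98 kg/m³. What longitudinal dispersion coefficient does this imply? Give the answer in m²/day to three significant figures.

At the plume center C_max = M/(n_e·A·√(4πDt)), so D = M²/(4πt·(n_e·A·C_max)²).
n_e·A·C_max = 0.36 × 4.43 × 3.98 = 6.347 kg/m.
D = 58.2²/(4π × 37.1 × 6.347²) = 0.180 m²/day.

0.180 m²/day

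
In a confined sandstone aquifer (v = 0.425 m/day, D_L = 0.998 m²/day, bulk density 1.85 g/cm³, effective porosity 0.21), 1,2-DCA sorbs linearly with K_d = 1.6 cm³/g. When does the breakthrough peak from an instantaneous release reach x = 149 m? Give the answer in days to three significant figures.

5210 days

Retardation factor R = 1 + ρ_b·K_d/n = 1 + 1.85 × 1.6/0.21 = 15.10.
Sorption retards both mechanisms: v_R = v/R = 0.02815 m/day, D_R = D/R = 0.06609 m²/day.
Peak time from v_R²t² + 2D_R t − x² = 0: t = (√(D_R² + v_R²x²) − D_R)/v_R².
√(D_R² + v_R²x²) = √(0.06609² + 0.02815² × 149²) = 4.195; v_R² = 0.0007924.
t = (4.195 − 0.06609)/0.0007924 = 5210 days.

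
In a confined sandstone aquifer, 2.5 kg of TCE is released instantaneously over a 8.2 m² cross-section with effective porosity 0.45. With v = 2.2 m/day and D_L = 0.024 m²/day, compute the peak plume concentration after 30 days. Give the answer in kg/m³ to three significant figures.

The peak of an instantaneous 1D plume sits at x = vt; there the Gaussian factor is 1 and C_max = M/(n_e·A·√(4πDt)), where n_e·A is the pore area the mass is dissolved in.
√(4πDt) = √(4π × 0.024 × 30) = 3.008 m, so C_max = 2.5/(0.45 × 8.2 × 3.008) = 0.225 kg/m³.

0.225 kg/m³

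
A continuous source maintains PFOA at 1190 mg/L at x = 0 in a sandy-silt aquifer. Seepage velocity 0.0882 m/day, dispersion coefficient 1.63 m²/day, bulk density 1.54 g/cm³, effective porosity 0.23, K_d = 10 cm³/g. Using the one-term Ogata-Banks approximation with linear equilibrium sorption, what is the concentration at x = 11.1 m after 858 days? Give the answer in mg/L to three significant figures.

Retardation factor R = 1 + ρ_b·K_d/n = 1 + 1.54 × 10/0.23 = 67.96.
Sorption retards both mechanisms: v_R = v/R = 0.001298 m/day, D_R = D/R = 0.02398 m²/day.
v_R·t = 0.001298 × 858 = 1.113684 m; 2√(D_R t) = 9.072 m; argument = (11.1 − 1.113684)/9.072 = 1.101.
C = C₀ × ½·erfc(1.101) = 1190 × 0.05973 = 71.1 mg/L.

71.1 mg/L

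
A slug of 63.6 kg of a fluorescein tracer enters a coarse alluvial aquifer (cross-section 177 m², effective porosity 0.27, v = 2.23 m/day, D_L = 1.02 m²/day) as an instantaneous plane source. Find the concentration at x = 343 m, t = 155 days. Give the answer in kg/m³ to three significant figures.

0.0295 kg/m³

For an instantaneous plane source, C(x,t) = M/(n_e·A·√(4πDt)) · exp(−(x−vt)²/(4Dt)), with n_e·A the pore (flow) area.
Plume center vt = 2.23 × 155 = 345.65 m, so the well at 343 m is 2.65 m upgradient of the peak.
√(4πDt) = 44.57 m, giving peak height M/(n_e·A·√(4πDt)) = 63.6/(0.27 × 177 × 44.57) = 0.02986 kg/m³.
(x−vt)²/(4Dt) = (-2.65)²/(4 × 1.02 × 155) = 0.01110; exp(−0.01110) = 0.9890.
C = 0.02986 × 0.9890 = 0.0295 kg/m³.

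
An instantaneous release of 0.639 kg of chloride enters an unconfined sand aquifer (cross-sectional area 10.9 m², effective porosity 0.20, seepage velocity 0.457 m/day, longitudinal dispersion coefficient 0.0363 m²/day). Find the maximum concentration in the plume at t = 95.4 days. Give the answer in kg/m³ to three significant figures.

0.0444 kg/m³

The peak of an instantaneous 1D plume sits at x = vt; there the Gaussian factor is 1 and C_max = M/(n_e·A·√(4πDt)), where n_e·A is the pore area the mass is dissolved in.
√(4πDt) = √(4π × 0.0363 × 95.4) = 6.597 m, so C_max = 0.639/(0.20 × 10.9 × 6.597) = 0.0444 kg/m³.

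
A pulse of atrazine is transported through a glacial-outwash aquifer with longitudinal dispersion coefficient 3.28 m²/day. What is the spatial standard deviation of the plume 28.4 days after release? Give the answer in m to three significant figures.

Dispersive spreading gives a Gaussian with σ² = 2Dt; advection only shifts the center.
σ = √(2 × 3.28 × 28.4) = 13.6 m.

13.6 m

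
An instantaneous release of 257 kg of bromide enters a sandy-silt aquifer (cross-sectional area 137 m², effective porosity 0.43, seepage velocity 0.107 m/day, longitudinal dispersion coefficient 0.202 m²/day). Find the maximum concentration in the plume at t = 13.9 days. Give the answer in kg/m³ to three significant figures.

0.734 kg/m³

The peak of an instantaneous 1D plume sits at x = vt; there the Gaussian factor is 1 and C_max = M/(n_e·A·√(4πDt)), where n_e·A is the pore area the mass is dissolved in.
√(4πDt) = √(4π × 0.202 × 13.9) = 5.940 m, so C_max = 257/(0.43 × 137 × 5.940) = 0.734 kg/m³.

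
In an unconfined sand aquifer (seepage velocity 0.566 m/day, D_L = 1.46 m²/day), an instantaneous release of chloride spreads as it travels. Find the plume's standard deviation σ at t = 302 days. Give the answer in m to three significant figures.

29.7 m

Dispersive spreading gives a Gaussian with σ² = 2Dt; advection only shifts the center.
σ = √(2 × 1.46 × 302) = 29.7 m.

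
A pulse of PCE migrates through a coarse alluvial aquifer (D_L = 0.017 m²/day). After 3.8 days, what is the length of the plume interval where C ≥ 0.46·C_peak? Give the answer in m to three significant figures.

0.896 m

The plume is Gaussian with σ = √(2Dt) = √(2 × 0.017 × 3.8) = 0.3594 m.
C/C_peak = exp(−Δx²/(2σ²)) = 0.46 ⇒ Δx = σ·√(−2 ln 0.46) = 0.3594 × 1.246 = 0.4478 m.
Width = 2Δx = 0.896 m.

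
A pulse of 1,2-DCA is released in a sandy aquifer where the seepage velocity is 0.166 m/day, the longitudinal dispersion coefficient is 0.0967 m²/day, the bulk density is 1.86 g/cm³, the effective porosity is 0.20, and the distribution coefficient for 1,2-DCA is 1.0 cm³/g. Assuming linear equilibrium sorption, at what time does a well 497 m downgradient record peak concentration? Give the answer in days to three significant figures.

30800 days

Retardation factor R = 1 + ρ_b·K_d/n = 1 + 1.86 × 1.0/0.20 = 10.30.
Sorption retards both mechanisms: v_R = v/R = 0.01612 m/day, D_R = D/R = 0.009388 m²/day.
Peak time from v_R²t² + 2D_R t − x² = 0: t = (√(D_R² + v_R²x²) − D_R)/v_R².
√(D_R² + v_R²x²) = √(0.009388² + 0.01612² × 497²) = 8.012; v_R² = 0.0002599.
t = (8.012 − 0.009388)/0.0002599 = 30800 days.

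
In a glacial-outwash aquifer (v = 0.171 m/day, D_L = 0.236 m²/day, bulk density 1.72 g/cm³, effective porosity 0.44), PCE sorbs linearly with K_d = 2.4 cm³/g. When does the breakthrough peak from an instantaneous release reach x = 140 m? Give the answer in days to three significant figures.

Retardation factor R = 1 + ρ_b·K_d/n = 1 + 1.72 × 2.4/0.44 = 10.38.
Sorption retards both mechanisms: v_R = v/R = 0.01647 m/day, D_R = D/R = 0.02274 m²/day.
Peak time from v_R²t² + 2D_R t − x² = 0: t = (√(D_R² + v_R²x²) − D_R)/v_R².
√(D_R² + v_R²x²) = √(0.02274² + 0.01647² × 140²) = 2.306; v_R² = 0.0002713.
t = (2.306 − 0.02274)/0.0002713 = 8420 days.

8420 days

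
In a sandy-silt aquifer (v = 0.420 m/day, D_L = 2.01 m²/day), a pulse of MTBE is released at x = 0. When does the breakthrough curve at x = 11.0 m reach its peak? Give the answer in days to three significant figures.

17.2 days

For the 1D instantaneous-source solution, setting ∂C/∂t = 0 at fixed x gives v²t² + 2Dt − x² = 0, so t = (√(D² + v²x²) − D)/v².
√(D² + v²x²) = √(2.01² + 0.420² × 11.0²) = 5.038; v² = 0.1764.
t = (5.038 − 2.01)/0.1764 = 17.2 days (vs. the pure-advection estimate x/v = 26.2 d).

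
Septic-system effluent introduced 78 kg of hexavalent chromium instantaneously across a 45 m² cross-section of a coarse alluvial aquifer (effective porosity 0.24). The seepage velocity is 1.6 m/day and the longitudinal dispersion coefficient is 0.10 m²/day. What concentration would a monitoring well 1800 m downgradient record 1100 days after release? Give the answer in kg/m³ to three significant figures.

For an instantaneous plane source, C(x,t) = M/(n_e·A·√(4πDt)) · exp(−(x−vt)²/(4Dt)), with n_e·A the pore (flow) area.
Plume center vt = 1.6 × 1100 = 1760 m, so the well at 1800 m is 40 m downgradient of the peak.
√(4πDt) = 37.18 m, giving peak height M/(n_e·A·√(4πDt)) = 78/(0.24 × 45 × 37.18) = 0.1943 kg/m³.
(x−vt)²/(4Dt) = (40)²/(4 × 0.10 × 1100) = 3.636; exp(−3.636) = 0.02636.
C = 0.1943 × 0.02636 = 0.00512 kg/m³.

0.00512 kg/m³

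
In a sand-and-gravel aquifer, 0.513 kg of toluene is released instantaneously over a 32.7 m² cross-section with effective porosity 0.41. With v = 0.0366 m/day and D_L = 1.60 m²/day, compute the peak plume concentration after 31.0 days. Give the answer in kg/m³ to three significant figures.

0.00153 kg/m³

The peak of an instantaneous 1D plume sits at x = vt; there the Gaussian factor is 1 and C_max = M/(n_e·A·√(4πDt)), where n_e·A is the pore area the mass is dissolved in.
√(4πDt) = √(4π × 1.60 × 31.0) = 24.97 m, so C_max = 0.513/(0.41 × 32.7 × 24.97) = 0.00153 kg/m³.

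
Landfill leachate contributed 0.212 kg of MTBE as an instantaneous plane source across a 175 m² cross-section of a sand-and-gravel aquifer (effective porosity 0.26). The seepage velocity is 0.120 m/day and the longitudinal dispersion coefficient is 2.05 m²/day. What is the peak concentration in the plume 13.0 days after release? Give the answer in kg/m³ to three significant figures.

The peak of an instantaneous 1D plume sits at x = vt; there the Gaussian factor is 1 and C_max = M/(n_e·A·√(4πDt)), where n_e·A is the pore area the mass is dissolved in.
√(4πDt) = √(4π × 2.05 × 13.0) = 18.30 m, so C_max = 0.212/(0.26 × 175 × 18.30) = 0.000255 kg/m³.

0.000255 kg/m³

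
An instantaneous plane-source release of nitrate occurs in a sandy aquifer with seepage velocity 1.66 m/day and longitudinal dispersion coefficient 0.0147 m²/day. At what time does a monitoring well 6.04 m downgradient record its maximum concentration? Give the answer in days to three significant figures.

3.63 days

For the 1D instantaneous-source solution, setting ∂C/∂t = 0 at fixed x gives v²t² + 2Dt − x² = 0, so t = (√(D² + v²x²) − D)/v².
√(D² + v²x²) = √(0.0147² + 1.66² × 6.04²) = 10.03; v² = 2.7556.
t = (10.03 − 0.0147)/2.7556 = 3.63 days (vs. the pure-advection estimate x/v = 3.64 d).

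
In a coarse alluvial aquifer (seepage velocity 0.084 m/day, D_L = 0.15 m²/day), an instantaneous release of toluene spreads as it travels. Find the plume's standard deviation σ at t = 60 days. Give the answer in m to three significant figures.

Dispersive spreading gives a Gaussian with σ² = 2Dt; advection only shifts the center.
σ = √(2 × 0.15 × 60) = 4.24 m.

4.24 m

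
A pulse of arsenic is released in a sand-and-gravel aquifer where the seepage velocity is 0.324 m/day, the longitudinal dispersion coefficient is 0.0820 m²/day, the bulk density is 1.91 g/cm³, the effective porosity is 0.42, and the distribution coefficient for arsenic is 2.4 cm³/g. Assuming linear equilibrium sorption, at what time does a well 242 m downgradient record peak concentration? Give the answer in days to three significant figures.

8890 days

Retardation factor R = 1 + ρ_b·K_d/n = 1 + 1.91 × 2.4/0.42 = 11.91.
Sorption retards both mechanisms: v_R = v/R = 0.02720 m/day, D_R = D/R = 0.006885 m²/day.
Peak time from v_R²t² + 2D_R t − x² = 0: t = (√(D_R² + v_R²x²) − D_R)/v_R².
√(D_R² + v_R²x²) = √(0.006885² + 0.02720² × 242²) = 6.582; v_R² = 0.0007398.
t = (6.582 − 0.006885)/0.0007398 = 8890 days.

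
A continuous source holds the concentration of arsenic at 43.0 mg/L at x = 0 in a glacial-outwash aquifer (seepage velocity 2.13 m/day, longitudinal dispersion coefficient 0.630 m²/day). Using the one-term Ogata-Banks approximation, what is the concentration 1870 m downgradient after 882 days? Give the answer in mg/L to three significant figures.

25.9 mg/L

For a continuous step input, C/C₀ ≈ ½·erfc((x−vt)/(2√(Dt))).
vt = 2.13 × 882 = 1878.66 m and 2√(Dt) = 2√(0.630 × 882) = 47.14 m.
Argument (x−vt)/(2√(Dt)) = (1870 − 1878.66)/47.14 = -0.1837; ½·erfc(-0.1837) = 0.6025.
C = 43.0 × 0.6025 = 25.9 mg/L.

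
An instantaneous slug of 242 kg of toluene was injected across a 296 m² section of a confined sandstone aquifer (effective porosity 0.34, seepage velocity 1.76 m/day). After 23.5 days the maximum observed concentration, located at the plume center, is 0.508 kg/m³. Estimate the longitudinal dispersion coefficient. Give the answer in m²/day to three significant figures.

At the plume center C_max = M/(n_e·A·√(4πDt)), so D = M²/(4πt·(n_e·A·C_max)²).
n_e·A·C_max = 0.34 × 296 × 0.508 = 51.13 kg/m.
D = 242²/(4π × 23.5 × 51.13²) = 0.0759 m²/day.

0.0759 m²/day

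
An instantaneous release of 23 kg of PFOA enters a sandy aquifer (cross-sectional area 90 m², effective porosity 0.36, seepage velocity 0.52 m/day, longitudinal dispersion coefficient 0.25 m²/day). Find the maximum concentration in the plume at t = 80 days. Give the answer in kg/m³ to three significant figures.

0.0448 kg/m³

The peak of an instantaneous 1D plume sits at x = vt; there the Gaussian factor is 1 and C_max = M/(n_e·A·√(4πDt)), where n_e·A is the pore area the mass is dissolved in.
√(4πDt) = √(4π × 0.25 × 80) = 15.85 m, so C_max = 23/(0.36 × 90 × 15.85) = 0.0448 kg/m³.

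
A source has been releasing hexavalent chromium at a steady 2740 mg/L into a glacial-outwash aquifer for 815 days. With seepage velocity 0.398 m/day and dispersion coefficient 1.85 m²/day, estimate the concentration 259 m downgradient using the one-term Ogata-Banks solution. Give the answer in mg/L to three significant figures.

2420 mg/L

For a continuous step input, C/C₀ ≈ ½·erfc((x−vt)/(2√(Dt))).
vt = 0.398 × 815 = 324.37 m and 2√(Dt) = 2√(1.85 × 815) = 77.66 m.
Argument (x−vt)/(2√(Dt)) = (259 − 324.37)/77.66 = -0.8417; ½·erfc(-0.8417) = 0.8830.
C = 2740 × 0.8830 = 2420 mg/L.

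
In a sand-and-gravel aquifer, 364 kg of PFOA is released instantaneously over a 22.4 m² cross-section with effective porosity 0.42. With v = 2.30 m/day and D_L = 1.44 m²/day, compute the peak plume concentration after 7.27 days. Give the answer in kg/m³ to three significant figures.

The peak of an instantaneous 1D plume sits at x = vt; there the Gaussian factor is 1 and C_max = M/(n_e·A·√(4πDt)), where n_e·A is the pore area the mass is dissolved in.
√(4πDt) = √(4π × 1.44 × 7.27) = 11.47 m, so C_max = 364/(0.42 × 22.4 × 11.47) = 3.37 kg/m³.

3.37 kg/m³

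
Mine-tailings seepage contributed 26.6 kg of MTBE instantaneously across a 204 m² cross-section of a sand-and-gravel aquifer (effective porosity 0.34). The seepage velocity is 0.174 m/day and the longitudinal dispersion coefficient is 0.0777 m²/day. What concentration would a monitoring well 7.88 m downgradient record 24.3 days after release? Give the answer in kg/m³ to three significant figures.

For an instantaneous plane source, C(x,t) = M/(n_e·A·√(4πDt)) · exp(−(x−vt)²/(4Dt)), with n_e·A the pore (flow) area.
Plume center vt = 0.174 × 24.3 = 4.2282 m, so the well at 7.88 m is 3.6518 m downgradient of the peak.
√(4πDt) = 4.871 m, giving peak height M/(n_e·A·√(4πDt)) = 26.6/(0.34 × 204 × 4.871) = 0.07873 kg/m³.
(x−vt)²/(4Dt) = (3.6518)²/(4 × 0.0777 × 24.3) = 1.766; exp(−1.766) = 0.1710.
C = 0.07873 × 0.1710 = 0.0135 kg/m³.

0.0135 kg/m³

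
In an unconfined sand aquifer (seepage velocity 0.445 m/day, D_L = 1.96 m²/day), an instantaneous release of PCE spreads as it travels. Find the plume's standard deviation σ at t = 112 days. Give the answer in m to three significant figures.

Dispersive spreading gives a Gaussian with σ² = 2Dt; advection only shifts the center.
σ = √(2 × 1.96 × 112) = 21.0 m.

21.0 m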